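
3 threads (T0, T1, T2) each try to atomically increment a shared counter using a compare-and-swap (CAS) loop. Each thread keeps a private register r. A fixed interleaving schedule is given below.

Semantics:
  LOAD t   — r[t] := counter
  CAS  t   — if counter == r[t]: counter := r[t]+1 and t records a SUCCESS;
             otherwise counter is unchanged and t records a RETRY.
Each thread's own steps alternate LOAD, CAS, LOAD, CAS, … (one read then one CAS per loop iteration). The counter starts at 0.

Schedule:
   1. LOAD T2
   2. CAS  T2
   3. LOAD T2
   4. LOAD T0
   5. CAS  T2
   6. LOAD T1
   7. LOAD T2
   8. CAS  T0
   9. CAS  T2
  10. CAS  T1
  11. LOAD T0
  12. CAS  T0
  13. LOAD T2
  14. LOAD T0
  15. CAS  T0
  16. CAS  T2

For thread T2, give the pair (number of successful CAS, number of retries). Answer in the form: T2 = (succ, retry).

[1] T2.load  rd  (counter 0, T2.r 0)
[2] T2.cas  hit  (counter 1, T2.r 0)
[3] T2.load  rd  (counter 1, T2.r 1)
[4] T0.load  rd  (counter 1, T0.r 1)
[5] T2.cas  hit  (counter 2, T2.r 1)
[6] T1.load  rd  (counter 2, T1.r 2)
[7] T2.load  rd  (counter 2, T2.r 2)
[8] T0.cas  miss  (counter 2, T0.r 1)
[9] T2.cas  hit  (counter 3, T2.r 2)
[10] T1.cas  miss  (counter 3, T1.r 2)
[11] T0.load  rd  (counter 3, T0.r 3)
[12] T0.cas  hit  (counter 4, T0.r 3)
[13] T2.load  rd  (counter 4, T2.r 4)
[14] T0.load  rd  (counter 4, T0.r 4)
[15] T0.cas  hit  (counter 5, T0.r 4)
[16] T2.cas  miss  (counter 5, T2.r 4)

T2 = (3, 1)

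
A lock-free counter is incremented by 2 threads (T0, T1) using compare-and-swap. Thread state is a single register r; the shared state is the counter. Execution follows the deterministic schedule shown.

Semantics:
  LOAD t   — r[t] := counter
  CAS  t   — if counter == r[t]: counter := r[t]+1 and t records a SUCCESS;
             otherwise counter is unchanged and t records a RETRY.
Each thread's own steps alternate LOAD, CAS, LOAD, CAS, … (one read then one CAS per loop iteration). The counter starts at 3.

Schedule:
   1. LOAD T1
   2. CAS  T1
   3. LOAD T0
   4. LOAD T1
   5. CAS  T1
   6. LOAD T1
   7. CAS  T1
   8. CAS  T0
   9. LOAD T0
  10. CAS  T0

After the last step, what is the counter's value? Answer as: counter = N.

T1 LOAD — after: cnt=3, r=3 — load
T1 CAS — after: cnt=4, r=3 — ok
T0 LOAD — after: cnt=4, r=4 — load
T1 LOAD — after: cnt=4, r=4 — load
T1 CAS — after: cnt=5, r=4 — ok
T1 LOAD — after: cnt=5, r=5 — load
T1 CAS — after: cnt=6, r=5 — ok
T0 CAS — after: cnt=6, r=4 — retry
T0 LOAD — after: cnt=6, r=6 — load
T0 CAS — after: cnt=7, r=6 — ok

counter = 7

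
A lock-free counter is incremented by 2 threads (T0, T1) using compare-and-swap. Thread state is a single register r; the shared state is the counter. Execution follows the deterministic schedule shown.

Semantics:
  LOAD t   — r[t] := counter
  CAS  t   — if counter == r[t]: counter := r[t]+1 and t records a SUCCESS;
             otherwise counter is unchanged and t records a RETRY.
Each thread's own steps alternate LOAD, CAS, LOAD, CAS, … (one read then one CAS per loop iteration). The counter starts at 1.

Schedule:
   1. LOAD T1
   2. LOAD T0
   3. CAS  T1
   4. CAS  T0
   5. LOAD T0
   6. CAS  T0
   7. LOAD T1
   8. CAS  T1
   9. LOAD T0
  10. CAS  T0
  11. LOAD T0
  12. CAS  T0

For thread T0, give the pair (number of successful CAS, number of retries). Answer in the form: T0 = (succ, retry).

T0 = (3, 1)

step 1: T1 LOAD ⇒ load; ctr=1 reg=1
step 2: T0 LOAD ⇒ load; ctr=1 reg=1
step 3: T1 CAS ⇒ ok; ctr=2 reg=1
step 4: T0 CAS ⇒ retry; ctr=2 reg=1
step 5: T0 LOAD ⇒ load; ctr=2 reg=2
step 6: T0 CAS ⇒ ok; ctr=3 reg=2
step 7: T1 LOAD ⇒ load; ctr=3 reg=3
step 8: T1 CAS ⇒ ok; ctr=4 reg=3
step 9: T0 LOAD ⇒ load; ctr=4 reg=4
step 10: T0 CAS ⇒ ok; ctr=5 reg=4
step 11: T0 LOAD ⇒ load; ctr=5 reg=5
step 12: T0 CAS ⇒ ok; ctr=6 reg=5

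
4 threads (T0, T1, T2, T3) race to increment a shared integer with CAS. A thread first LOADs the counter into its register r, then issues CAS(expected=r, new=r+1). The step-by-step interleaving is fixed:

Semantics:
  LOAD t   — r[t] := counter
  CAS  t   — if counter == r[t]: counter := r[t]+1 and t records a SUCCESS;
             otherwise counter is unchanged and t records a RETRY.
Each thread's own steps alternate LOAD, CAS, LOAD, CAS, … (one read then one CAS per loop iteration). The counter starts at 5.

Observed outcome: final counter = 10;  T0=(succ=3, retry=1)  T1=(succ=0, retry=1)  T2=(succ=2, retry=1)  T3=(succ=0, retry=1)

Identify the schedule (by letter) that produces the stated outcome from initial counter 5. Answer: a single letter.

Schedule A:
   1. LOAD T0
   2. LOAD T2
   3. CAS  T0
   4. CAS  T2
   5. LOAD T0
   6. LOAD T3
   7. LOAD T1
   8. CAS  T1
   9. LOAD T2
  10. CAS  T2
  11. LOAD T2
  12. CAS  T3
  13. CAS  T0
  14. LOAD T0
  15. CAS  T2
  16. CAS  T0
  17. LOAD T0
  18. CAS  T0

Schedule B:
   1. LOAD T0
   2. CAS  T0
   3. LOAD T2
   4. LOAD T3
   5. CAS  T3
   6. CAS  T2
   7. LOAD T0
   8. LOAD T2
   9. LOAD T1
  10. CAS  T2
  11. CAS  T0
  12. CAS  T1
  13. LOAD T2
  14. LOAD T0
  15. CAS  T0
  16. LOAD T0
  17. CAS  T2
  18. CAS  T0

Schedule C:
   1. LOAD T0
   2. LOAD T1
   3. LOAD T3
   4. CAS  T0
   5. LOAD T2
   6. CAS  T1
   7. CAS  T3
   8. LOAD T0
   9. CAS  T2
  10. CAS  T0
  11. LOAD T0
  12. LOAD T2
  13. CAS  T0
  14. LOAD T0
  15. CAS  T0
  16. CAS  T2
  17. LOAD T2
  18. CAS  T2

Tracing schedule C:
T0 LOAD — after: cnt=5, r=5 — load
T1 LOAD — after: cnt=5, r=5 — load
T3 LOAD — after: cnt=5, r=5 — load
T0 CAS — after: cnt=6, r=5 — ok
T2 LOAD — after: cnt=6, r=6 — load
T1 CAS — after: cnt=6, r=5 — retry
T3 CAS — after: cnt=6, r=5 — retry
T0 LOAD — after: cnt=6, r=6 — load
T2 CAS — after: cnt=7, r=6 — ok
T0 CAS — after: cnt=7, r=6 — retry
T0 LOAD — after: cnt=7, r=7 — load
T2 LOAD — after: cnt=7, r=7 — load
T0 CAS — after: cnt=8, r=7 — ok
T0 LOAD — after: cnt=8, r=8 — load
T0 CAS — after: cnt=9, r=8 — ok
T2 CAS — after: cnt=9, r=7 — retry
T2 LOAD — after: cnt=9, r=9 — load
T2 CAS — after: cnt=10, r=9 — ok

C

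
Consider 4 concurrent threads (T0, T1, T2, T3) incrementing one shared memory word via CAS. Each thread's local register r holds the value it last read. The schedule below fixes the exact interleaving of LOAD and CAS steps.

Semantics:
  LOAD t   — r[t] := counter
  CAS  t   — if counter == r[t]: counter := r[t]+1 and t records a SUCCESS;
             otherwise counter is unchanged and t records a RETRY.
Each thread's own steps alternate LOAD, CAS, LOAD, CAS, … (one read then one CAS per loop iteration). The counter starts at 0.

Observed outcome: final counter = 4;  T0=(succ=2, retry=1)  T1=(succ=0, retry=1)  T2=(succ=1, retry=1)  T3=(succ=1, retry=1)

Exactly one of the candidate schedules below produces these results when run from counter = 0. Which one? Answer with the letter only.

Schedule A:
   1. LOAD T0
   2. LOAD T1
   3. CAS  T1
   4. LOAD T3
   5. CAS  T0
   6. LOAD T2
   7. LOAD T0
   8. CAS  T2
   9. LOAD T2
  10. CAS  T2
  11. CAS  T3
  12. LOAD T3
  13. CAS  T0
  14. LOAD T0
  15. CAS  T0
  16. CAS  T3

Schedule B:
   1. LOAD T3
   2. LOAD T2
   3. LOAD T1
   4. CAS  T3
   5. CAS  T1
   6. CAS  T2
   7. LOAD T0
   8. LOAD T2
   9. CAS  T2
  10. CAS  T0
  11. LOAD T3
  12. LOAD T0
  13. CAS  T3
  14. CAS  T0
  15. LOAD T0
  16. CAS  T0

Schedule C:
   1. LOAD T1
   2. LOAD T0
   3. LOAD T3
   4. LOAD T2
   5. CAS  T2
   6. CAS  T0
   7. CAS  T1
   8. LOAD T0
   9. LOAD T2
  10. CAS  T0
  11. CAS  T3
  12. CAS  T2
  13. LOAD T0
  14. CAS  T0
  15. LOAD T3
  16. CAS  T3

Run C:
T1 LOAD — after: cnt=0, r=0 — load
T0 LOAD — after: cnt=0, r=0 — load
T3 LOAD — after: cnt=0, r=0 — load
T2 LOAD — after: cnt=0, r=0 — load
T2 CAS — after: cnt=1, r=0 — ok
T0 CAS — after: cnt=1, r=0 — retry
T1 CAS — after: cnt=1, r=0 — retry
T0 LOAD — after: cnt=1, r=1 — load
T2 LOAD — after: cnt=1, r=1 — load
T0 CAS — after: cnt=2, r=1 — ok
T3 CAS — after: cnt=2, r=0 — retry
T2 CAS — after: cnt=2, r=1 — retry
T0 LOAD — after: cnt=2, r=2 — load
T0 CAS — after: cnt=3, r=2 — ok
T3 LOAD — after: cnt=3, r=3 — load
T3 CAS — after: cnt=4, r=3 — ok

C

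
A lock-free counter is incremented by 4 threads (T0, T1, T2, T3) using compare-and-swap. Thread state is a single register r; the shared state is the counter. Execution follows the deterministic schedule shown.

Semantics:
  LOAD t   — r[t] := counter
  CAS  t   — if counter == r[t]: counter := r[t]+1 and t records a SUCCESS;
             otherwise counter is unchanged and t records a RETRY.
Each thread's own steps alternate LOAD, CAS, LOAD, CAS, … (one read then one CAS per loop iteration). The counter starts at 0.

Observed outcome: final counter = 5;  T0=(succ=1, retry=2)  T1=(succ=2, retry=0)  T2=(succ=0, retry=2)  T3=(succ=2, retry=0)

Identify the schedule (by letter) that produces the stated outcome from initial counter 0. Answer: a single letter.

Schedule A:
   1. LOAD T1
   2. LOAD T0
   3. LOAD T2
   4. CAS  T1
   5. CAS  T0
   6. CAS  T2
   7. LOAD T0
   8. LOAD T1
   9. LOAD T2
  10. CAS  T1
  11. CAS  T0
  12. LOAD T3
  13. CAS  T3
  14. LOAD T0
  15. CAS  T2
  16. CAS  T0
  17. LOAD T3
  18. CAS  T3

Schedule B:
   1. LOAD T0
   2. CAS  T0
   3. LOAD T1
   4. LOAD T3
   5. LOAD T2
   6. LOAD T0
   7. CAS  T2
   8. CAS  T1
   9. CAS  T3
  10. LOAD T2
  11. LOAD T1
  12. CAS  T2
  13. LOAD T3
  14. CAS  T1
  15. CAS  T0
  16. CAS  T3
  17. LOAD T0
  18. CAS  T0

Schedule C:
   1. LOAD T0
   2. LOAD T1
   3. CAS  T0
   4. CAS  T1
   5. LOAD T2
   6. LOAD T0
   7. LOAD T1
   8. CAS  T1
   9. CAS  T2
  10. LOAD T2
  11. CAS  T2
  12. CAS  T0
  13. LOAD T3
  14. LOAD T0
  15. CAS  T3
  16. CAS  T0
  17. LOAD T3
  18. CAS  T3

Run A:
#1 T1 reads 0
#2 T0 reads 0
#3 T2 reads 0
#4 T1 CAS(0→1) writes; counter now 1
#5 T0 CAS(0→1) fails; counter now 1
#6 T2 CAS(0→1) fails; counter now 1
#7 T0 reads 1
#8 T1 reads 1
#9 T2 reads 1
#10 T1 CAS(1→2) writes; counter now 2
#11 T0 CAS(1→2) fails; counter now 2
#12 T3 reads 2
#13 T3 CAS(2→3) writes; counter now 3
#14 T0 reads 3
#15 T2 CAS(1→2) fails; counter now 3
#16 T0 CAS(3→4) writes; counter now 4
#17 T3 reads 4
#18 T3 CAS(4→5) writes; counter now 5

A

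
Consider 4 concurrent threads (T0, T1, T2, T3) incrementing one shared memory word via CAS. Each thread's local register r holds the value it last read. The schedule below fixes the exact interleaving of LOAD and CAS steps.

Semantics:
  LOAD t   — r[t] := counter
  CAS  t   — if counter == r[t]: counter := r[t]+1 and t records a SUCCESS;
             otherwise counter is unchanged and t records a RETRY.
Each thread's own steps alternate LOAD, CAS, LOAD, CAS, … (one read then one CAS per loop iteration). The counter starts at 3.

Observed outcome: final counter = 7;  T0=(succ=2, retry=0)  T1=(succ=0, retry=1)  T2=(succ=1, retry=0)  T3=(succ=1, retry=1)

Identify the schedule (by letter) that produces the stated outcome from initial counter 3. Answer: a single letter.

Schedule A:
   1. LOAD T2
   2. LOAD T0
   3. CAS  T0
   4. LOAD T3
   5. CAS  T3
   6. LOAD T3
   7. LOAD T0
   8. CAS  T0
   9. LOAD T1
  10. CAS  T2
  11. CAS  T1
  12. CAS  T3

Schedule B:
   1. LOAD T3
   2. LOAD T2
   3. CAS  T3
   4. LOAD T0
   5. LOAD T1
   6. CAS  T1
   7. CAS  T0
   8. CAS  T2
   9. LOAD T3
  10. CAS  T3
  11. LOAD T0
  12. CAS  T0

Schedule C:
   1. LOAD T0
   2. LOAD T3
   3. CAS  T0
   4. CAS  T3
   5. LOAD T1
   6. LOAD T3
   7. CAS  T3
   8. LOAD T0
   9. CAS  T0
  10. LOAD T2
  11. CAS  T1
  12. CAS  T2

C

Simulating candidate C:
step 1: T0 LOAD ⇒ load; ctr=3 reg=3
step 2: T3 LOAD ⇒ load; ctr=3 reg=3
step 3: T0 CAS ⇒ ok; ctr=4 reg=3
step 4: T3 CAS ⇒ retry; ctr=4 reg=3
step 5: T1 LOAD ⇒ load; ctr=4 reg=4
step 6: T3 LOAD ⇒ load; ctr=4 reg=4
step 7: T3 CAS ⇒ ok; ctr=5 reg=4
step 8: T0 LOAD ⇒ load; ctr=5 reg=5
step 9: T0 CAS ⇒ ok; ctr=6 reg=5
step 10: T2 LOAD ⇒ load; ctr=6 reg=6
step 11: T1 CAS ⇒ retry; ctr=6 reg=4
step 12: T2 CAS ⇒ ok; ctr=7 reg=6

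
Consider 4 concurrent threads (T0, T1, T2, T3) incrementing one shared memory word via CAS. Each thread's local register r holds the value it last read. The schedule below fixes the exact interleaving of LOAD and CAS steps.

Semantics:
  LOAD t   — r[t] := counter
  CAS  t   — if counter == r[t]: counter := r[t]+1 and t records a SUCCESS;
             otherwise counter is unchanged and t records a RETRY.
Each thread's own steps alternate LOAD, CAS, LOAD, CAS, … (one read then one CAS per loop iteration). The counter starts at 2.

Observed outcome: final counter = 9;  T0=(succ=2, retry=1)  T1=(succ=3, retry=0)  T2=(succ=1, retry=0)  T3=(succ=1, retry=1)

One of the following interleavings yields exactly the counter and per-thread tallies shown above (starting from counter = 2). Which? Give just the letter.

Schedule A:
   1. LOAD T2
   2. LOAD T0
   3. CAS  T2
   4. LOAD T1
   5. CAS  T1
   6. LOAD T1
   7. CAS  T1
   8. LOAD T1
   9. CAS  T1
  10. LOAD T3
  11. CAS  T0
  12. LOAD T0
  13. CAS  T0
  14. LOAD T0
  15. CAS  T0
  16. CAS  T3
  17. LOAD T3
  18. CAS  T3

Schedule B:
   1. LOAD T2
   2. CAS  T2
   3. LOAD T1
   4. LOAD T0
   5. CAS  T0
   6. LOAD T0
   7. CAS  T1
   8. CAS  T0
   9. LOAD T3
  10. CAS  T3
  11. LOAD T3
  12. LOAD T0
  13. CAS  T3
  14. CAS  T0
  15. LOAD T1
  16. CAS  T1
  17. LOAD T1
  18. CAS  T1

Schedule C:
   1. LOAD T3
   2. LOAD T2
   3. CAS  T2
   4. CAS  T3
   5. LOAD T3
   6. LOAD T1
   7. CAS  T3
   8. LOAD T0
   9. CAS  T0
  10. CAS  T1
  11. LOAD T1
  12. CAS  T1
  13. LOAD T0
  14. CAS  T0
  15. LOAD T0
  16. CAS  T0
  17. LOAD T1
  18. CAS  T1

A

Simulating candidate A:
   1) LOAD T2:  M=2  r_T2=2
   2) LOAD T0:  M=2  r_T0=2
   3) CAS  T2:  M=3  r_T2=2 ✓
   4) LOAD T1:  M=3  r_T1=3
   5) CAS  T1:  M=4  r_T1=3 ✓
   6) LOAD T1:  M=4  r_T1=4
   7) CAS  T1:  M=5  r_T1=4 ✓
   8) LOAD T1:  M=5  r_T1=5
   9) CAS  T1:  M=6  r_T1=5 ✓
  10) LOAD T3:  M=6  r_T3=6
  11) CAS  T0:  M=6  r_T0=2 ✗
  12) LOAD T0:  M=6  r_T0=6
  13) CAS  T0:  M=7  r_T0=6 ✓
  14) LOAD T0:  M=7  r_T0=7
  15) CAS  T0:  M=8  r_T0=7 ✓
  16) CAS  T3:  M=8  r_T3=6 ✗
  17) LOAD T3:  M=8  r_T3=8
  18) CAS  T3:  M=9  r_T3=8 ✓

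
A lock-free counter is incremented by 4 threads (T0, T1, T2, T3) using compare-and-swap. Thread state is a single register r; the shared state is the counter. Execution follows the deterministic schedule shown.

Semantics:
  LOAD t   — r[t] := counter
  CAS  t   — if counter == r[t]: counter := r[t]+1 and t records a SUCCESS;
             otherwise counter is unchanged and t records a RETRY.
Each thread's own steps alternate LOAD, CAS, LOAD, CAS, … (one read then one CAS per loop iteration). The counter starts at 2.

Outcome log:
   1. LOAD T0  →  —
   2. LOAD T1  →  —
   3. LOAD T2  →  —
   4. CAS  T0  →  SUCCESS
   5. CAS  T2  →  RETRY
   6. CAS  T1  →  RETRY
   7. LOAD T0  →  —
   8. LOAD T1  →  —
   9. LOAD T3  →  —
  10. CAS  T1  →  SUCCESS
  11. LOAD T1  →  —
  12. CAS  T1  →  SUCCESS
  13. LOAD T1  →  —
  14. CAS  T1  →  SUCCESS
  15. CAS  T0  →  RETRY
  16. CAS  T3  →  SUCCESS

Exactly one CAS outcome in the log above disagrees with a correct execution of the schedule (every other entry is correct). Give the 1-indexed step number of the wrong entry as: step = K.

Correct run:
T0 LOAD — after: cnt=2, r=2 — load
T1 LOAD — after: cnt=2, r=2 — load
T2 LOAD — after: cnt=2, r=2 — load
T0 CAS — after: cnt=3, r=2 — ok
T2 CAS — after: cnt=3, r=2 — retry
T1 CAS — after: cnt=3, r=2 — retry
T0 LOAD — after: cnt=3, r=3 — load
T1 LOAD — after: cnt=3, r=3 — load
T3 LOAD — after: cnt=3, r=3 — load
T1 CAS — after: cnt=4, r=3 — ok
T1 LOAD — after: cnt=4, r=4 — load
T1 CAS — after: cnt=5, r=4 — ok
T1 LOAD — after: cnt=5, r=5 — load
T1 CAS — after: cnt=6, r=5 — ok
T0 CAS — after: cnt=6, r=3 — retry
T3 CAS — after: cnt=6, r=3 — retry
Mismatch at 16.

step = 16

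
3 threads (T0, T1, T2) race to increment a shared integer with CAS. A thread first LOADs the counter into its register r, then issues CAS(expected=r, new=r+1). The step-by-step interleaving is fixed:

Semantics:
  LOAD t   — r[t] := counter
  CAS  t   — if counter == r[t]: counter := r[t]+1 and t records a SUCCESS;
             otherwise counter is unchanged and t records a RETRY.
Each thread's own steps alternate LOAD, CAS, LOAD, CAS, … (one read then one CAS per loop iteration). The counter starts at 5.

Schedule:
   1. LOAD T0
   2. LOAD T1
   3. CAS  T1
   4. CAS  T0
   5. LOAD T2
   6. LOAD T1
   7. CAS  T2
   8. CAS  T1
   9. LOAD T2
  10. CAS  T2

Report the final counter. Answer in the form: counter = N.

counter = 8

   1) LOAD T0:  M=5  r_T0=5
   2) LOAD T1:  M=5  r_T1=5
   3) CAS  T1:  M=6  r_T1=5 ✓
   4) CAS  T0:  M=6  r_T0=5 ✗
   5) LOAD T2:  M=6  r_T2=6
   6) LOAD T1:  M=6  r_T1=6
   7) CAS  T2:  M=7  r_T2=6 ✓
   8) CAS  T1:  M=7  r_T1=6 ✗
   9) LOAD T2:  M=7  r_T2=7
  10) CAS  T2:  M=8  r_T2=7 ✓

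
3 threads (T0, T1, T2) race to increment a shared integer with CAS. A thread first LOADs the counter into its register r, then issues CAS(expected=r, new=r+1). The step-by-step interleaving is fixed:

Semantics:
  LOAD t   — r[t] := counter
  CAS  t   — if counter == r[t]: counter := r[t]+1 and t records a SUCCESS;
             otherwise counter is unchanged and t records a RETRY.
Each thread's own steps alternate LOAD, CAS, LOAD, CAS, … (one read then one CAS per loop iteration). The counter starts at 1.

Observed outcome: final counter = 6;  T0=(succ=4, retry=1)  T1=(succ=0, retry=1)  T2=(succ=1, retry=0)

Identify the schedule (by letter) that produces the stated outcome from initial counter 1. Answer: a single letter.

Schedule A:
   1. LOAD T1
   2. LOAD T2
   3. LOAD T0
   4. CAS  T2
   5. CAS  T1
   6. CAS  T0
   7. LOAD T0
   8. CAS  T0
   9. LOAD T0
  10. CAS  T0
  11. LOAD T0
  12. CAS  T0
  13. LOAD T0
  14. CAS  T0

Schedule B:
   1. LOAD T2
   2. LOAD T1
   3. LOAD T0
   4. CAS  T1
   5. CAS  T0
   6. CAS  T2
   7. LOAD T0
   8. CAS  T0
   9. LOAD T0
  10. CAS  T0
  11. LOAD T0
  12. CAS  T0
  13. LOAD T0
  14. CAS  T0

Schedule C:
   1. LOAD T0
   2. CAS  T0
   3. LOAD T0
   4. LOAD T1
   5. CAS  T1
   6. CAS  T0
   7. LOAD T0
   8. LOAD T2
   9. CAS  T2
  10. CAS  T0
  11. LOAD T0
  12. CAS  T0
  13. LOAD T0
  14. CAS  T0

Run A:
T1 LOAD — after: cnt=1, r=1 — load
T2 LOAD — after: cnt=1, r=1 — load
T0 LOAD — after: cnt=1, r=1 — load
T2 CAS — after: cnt=2, r=1 — ok
T1 CAS — after: cnt=2, r=1 — retry
T0 CAS — after: cnt=2, r=1 — retry
T0 LOAD — after: cnt=2, r=2 — load
T0 CAS — after: cnt=3, r=2 — ok
T0 LOAD — after: cnt=3, r=3 — load
T0 CAS — after: cnt=4, r=3 — ok
T0 LOAD — after: cnt=4, r=4 — load
T0 CAS — after: cnt=5, r=4 — ok
T0 LOAD — after: cnt=5, r=5 — load
T0 CAS — after: cnt=6, r=5 — ok

A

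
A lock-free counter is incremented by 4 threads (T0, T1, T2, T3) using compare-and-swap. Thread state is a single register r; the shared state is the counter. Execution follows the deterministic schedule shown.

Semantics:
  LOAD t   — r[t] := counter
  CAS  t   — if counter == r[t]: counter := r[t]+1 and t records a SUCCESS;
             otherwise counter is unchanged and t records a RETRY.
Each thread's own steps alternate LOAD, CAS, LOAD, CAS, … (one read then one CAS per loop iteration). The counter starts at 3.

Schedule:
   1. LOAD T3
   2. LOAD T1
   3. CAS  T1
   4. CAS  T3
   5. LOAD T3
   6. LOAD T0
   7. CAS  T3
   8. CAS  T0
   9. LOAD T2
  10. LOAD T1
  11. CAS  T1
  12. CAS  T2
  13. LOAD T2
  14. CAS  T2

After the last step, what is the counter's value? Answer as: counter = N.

counter = 7

step 1: T3 LOAD ⇒ load; ctr=3 reg=3
step 2: T1 LOAD ⇒ load; ctr=3 reg=3
step 3: T1 CAS ⇒ ok; ctr=4 reg=3
step 4: T3 CAS ⇒ retry; ctr=4 reg=3
step 5: T3 LOAD ⇒ load; ctr=4 reg=4
step 6: T0 LOAD ⇒ load; ctr=4 reg=4
step 7: T3 CAS ⇒ ok; ctr=5 reg=4
step 8: T0 CAS ⇒ retry; ctr=5 reg=4
step 9: T2 LOAD ⇒ load; ctr=5 reg=5
step 10: T1 LOAD ⇒ load; ctr=5 reg=5
step 11: T1 CAS ⇒ ok; ctr=6 reg=5
step 12: T2 CAS ⇒ retry; ctr=6 reg=5
step 13: T2 LOAD ⇒ load; ctr=6 reg=6
step 14: T2 CAS ⇒ ok; ctr=7 reg=6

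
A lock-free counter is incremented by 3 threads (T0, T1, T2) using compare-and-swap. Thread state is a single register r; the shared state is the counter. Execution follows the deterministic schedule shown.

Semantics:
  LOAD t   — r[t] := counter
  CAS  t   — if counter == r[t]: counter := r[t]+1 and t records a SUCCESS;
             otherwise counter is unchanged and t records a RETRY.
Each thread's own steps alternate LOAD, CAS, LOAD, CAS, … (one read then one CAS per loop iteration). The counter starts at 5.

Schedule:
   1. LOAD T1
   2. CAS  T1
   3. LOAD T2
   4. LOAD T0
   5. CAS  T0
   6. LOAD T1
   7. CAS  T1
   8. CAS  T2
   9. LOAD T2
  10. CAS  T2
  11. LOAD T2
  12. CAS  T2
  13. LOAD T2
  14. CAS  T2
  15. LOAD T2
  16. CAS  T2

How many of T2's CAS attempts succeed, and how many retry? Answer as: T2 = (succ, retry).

T2 = (4, 1)

#1 T1 reads 5
#2 T1 CAS(5→6) writes; counter now 6
#3 T2 reads 6
#4 T0 reads 6
#5 T0 CAS(6→7) writes; counter now 7
#6 T1 reads 7
#7 T1 CAS(7→8) writes; counter now 8
#8 T2 CAS(6→7) fails; counter now 8
#9 T2 reads 8
#10 T2 CAS(8→9) writes; counter now 9
#11 T2 reads 9
#12 T2 CAS(9→10) writes; counter now 10
#13 T2 reads 10
#14 T2 CAS(10→11) writes; counter now 11
#15 T2 reads 11
#16 T2 CAS(11→12) writes; counter now 12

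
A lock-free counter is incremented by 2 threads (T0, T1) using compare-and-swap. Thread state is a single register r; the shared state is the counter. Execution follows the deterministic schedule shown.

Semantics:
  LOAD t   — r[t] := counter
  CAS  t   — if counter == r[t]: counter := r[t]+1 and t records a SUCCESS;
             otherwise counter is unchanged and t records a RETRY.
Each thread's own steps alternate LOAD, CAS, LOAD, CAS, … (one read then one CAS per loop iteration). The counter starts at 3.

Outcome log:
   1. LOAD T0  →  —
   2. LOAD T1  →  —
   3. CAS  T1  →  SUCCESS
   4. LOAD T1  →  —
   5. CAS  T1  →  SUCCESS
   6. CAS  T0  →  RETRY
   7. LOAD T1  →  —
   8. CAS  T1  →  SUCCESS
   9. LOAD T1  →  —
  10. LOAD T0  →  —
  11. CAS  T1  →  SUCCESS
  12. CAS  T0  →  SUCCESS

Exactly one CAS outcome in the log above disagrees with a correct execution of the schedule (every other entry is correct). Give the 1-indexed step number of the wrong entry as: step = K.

step = 12

Correct run:
step 1: T0 LOAD ⇒ load; ctr=3 reg=3
step 2: T1 LOAD ⇒ load; ctr=3 reg=3
step 3: T1 CAS ⇒ ok; ctr=4 reg=3
step 4: T1 LOAD ⇒ load; ctr=4 reg=4
step 5: T1 CAS ⇒ ok; ctr=5 reg=4
step 6: T0 CAS ⇒ retry; ctr=5 reg=3
step 7: T1 LOAD ⇒ load; ctr=5 reg=5
step 8: T1 CAS ⇒ ok; ctr=6 reg=5
step 9: T1 LOAD ⇒ load; ctr=6 reg=6
step 10: T0 LOAD ⇒ load; ctr=6 reg=6
step 11: T1 CAS ⇒ ok; ctr=7 reg=6
step 12: T0 CAS ⇒ retry; ctr=7 reg=6
Log disagrees first at step 12.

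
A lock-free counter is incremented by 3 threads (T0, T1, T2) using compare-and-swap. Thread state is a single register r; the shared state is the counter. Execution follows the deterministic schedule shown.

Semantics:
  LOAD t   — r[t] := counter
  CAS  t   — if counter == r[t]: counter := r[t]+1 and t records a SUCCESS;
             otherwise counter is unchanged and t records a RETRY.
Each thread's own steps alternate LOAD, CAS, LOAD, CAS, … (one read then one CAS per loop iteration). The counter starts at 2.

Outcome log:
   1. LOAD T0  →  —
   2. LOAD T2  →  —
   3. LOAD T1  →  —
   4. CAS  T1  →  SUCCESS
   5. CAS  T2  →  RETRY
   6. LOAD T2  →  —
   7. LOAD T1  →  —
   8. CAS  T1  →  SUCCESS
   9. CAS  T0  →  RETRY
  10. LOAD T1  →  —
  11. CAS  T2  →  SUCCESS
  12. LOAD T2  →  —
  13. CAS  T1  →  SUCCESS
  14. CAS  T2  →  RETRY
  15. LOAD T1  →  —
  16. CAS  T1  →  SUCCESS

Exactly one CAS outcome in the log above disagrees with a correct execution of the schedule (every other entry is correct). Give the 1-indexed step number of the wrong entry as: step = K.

step = 11

Correct run:
[1] T0.load  rd  (counter 2, T0.r 2)
[2] T2.load  rd  (counter 2, T2.r 2)
[3] T1.load  rd  (counter 2, T1.r 2)
[4] T1.cas  hit  (counter 3, T1.r 2)
[5] T2.cas  miss  (counter 3, T2.r 2)
[6] T2.load  rd  (counter 3, T2.r 3)
[7] T1.load  rd  (counter 3, T1.r 3)
[8] T1.cas  hit  (counter 4, T1.r 3)
[9] T0.cas  miss  (counter 4, T0.r 2)
[10] T1.load  rd  (counter 4, T1.r 4)
[11] T2.cas  miss  (counter 4, T2.r 3)
[12] T2.load  rd  (counter 4, T2.r 4)
[13] T1.cas  hit  (counter 5, T1.r 4)
[14] T2.cas  miss  (counter 5, T2.r 4)
[15] T1.load  rd  (counter 5, T1.r 5)
[16] T1.cas  hit  (counter 6, T1.r 5)
Log disagrees first at step 11.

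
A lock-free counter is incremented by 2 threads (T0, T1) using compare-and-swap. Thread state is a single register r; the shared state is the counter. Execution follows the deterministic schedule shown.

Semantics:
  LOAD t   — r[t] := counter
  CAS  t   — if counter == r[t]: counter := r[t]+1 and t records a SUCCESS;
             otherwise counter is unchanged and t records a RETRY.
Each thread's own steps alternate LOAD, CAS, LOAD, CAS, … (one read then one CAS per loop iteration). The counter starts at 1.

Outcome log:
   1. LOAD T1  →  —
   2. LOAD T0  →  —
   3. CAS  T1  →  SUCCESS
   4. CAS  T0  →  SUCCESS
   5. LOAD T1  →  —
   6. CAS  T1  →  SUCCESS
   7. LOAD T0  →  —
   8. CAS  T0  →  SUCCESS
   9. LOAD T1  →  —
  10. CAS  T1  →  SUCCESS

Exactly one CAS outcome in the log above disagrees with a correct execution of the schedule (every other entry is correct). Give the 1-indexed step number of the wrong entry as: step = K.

Reference trace:
   1) LOAD T1:  M=1  r_T1=1
   2) LOAD T0:  M=1  r_T0=1
   3) CAS  T1:  M=2  r_T1=1 ✓
   4) CAS  T0:  M=2  r_T0=1 ✗
   5) LOAD T1:  M=2  r_T1=2
   6) CAS  T1:  M=3  r_T1=2 ✓
   7) LOAD T0:  M=3  r_T0=3
   8) CAS  T0:  M=4  r_T0=3 ✓
   9) LOAD T1:  M=4  r_T1=4
  10) CAS  T1:  M=5  r_T1=4 ✓
Log disagrees first at step 4.

step = 4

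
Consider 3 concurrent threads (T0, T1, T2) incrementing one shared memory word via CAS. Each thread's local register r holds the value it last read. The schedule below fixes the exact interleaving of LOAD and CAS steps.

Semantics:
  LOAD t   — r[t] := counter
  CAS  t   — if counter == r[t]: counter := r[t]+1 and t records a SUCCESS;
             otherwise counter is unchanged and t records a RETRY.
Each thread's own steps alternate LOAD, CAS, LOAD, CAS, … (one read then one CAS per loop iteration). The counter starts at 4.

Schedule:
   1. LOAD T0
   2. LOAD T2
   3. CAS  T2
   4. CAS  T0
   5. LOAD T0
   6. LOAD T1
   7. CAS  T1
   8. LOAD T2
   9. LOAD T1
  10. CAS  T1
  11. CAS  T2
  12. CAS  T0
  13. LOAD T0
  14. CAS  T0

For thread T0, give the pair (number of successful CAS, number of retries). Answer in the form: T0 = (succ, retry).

T0 = (1, 2)

   1) LOAD T0:  M=4  r_T0=4
   2) LOAD T2:  M=4  r_T2=4
   3) CAS  T2:  M=5  r_T2=4 ✓
   4) CAS  T0:  M=5  r_T0=4 ✗
   5) LOAD T0:  M=5  r_T0=5
   6) LOAD T1:  M=5  r_T1=5
   7) CAS  T1:  M=6  r_T1=5 ✓
   8) LOAD T2:  M=6  r_T2=6
   9) LOAD T1:  M=6  r_T1=6
  10) CAS  T1:  M=7  r_T1=6 ✓
  11) CAS  T2:  M=7  r_T2=6 ✗
  12) CAS  T0:  M=7  r_T0=5 ✗
  13) LOAD T0:  M=7  r_T0=7
  14) CAS  T0:  M=8  r_T0=7 ✓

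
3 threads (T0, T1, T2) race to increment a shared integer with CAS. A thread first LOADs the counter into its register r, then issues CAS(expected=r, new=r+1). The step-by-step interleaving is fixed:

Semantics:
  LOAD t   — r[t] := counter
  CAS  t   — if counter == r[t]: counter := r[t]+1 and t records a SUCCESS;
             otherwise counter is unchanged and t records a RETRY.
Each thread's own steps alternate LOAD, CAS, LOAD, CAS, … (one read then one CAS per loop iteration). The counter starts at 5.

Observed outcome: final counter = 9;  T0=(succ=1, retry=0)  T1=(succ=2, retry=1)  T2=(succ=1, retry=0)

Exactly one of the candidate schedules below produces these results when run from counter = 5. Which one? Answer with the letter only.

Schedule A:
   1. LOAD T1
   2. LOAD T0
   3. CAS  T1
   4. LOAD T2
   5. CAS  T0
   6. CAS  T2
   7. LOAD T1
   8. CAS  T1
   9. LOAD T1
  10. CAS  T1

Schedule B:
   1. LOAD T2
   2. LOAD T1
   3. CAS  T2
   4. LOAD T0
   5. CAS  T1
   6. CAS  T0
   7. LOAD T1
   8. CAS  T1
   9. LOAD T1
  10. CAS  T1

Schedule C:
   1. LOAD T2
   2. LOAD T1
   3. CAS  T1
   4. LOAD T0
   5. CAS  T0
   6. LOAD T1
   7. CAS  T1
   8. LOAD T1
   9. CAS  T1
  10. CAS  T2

Tracing schedule B:
[1] T2.load  rd  (counter 5, T2.r 5)
[2] T1.load  rd  (counter 5, T1.r 5)
[3] T2.cas  hit  (counter 6, T2.r 5)
[4] T0.load  rd  (counter 6, T0.r 6)
[5] T1.cas  miss  (counter 6, T1.r 5)
[6] T0.cas  hit  (counter 7, T0.r 6)
[7] T1.load  rd  (counter 7, T1.r 7)
[8] T1.cas  hit  (counter 8, T1.r 7)
[9] T1.load  rd  (counter 8, T1.r 8)
[10] T1.cas  hit  (counter 9, T1.r 8)

B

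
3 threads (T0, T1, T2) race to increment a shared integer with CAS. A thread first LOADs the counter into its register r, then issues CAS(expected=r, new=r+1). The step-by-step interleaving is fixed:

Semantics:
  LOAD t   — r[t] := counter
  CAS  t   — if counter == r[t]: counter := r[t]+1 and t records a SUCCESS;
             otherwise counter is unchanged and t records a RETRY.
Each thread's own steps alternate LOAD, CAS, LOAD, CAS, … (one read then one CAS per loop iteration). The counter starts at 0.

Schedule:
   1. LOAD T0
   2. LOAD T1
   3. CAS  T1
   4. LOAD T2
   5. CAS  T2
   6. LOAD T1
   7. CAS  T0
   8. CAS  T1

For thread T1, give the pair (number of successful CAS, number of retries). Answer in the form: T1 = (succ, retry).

[1] T0.load  rd  (counter 0, T0.r 0)
[2] T1.load  rd  (counter 0, T1.r 0)
[3] T1.cas  hit  (counter 1, T1.r 0)
[4] T2.load  rd  (counter 1, T2.r 1)
[5] T2.cas  hit  (counter 2, T2.r 1)
[6] T1.load  rd  (counter 2, T1.r 2)
[7] T0.cas  miss  (counter 2, T0.r 0)
[8] T1.cas  hit  (counter 3, T1.r 2)

T1 = (2, 0)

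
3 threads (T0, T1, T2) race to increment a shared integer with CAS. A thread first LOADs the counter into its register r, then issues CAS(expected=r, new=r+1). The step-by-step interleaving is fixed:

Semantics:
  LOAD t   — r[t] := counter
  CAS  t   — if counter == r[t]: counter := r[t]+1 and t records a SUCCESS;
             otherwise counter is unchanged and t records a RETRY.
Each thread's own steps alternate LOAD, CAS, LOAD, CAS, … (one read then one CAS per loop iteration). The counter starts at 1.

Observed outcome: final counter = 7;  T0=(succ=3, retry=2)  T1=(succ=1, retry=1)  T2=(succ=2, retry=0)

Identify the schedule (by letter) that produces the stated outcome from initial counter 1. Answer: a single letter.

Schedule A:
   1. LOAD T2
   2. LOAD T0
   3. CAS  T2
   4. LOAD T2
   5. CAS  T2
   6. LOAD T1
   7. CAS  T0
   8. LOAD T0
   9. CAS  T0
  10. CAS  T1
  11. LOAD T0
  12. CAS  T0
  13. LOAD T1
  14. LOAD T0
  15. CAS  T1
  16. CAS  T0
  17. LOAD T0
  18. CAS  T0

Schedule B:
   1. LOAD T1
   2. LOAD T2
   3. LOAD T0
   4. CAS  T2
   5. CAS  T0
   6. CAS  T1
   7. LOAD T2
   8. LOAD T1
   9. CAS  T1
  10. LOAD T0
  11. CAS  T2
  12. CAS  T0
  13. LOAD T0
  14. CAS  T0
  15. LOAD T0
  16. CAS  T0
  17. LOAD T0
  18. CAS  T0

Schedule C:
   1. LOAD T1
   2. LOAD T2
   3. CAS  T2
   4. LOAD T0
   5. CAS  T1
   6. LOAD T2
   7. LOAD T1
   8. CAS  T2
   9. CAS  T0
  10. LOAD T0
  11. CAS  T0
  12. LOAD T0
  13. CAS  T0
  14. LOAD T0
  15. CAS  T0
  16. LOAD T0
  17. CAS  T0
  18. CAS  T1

A

Simulating candidate A:
T2 LOAD — after: cnt=1, r=1 — load
T0 LOAD — after: cnt=1, r=1 — load
T2 CAS — after: cnt=2, r=1 — ok
T2 LOAD — after: cnt=2, r=2 — load
T2 CAS — after: cnt=3, r=2 — ok
T1 LOAD — after: cnt=3, r=3 — load
T0 CAS — after: cnt=3, r=1 — retry
T0 LOAD — after: cnt=3, r=3 — load
T0 CAS — after: cnt=4, r=3 — ok
T1 CAS — after: cnt=4, r=3 — retry
T0 LOAD — after: cnt=4, r=4 — load
T0 CAS — after: cnt=5, r=4 — ok
T1 LOAD — after: cnt=5, r=5 — load
T0 LOAD — after: cnt=5, r=5 — load
T1 CAS — after: cnt=6, r=5 — ok
T0 CAS — after: cnt=6, r=5 — retry
T0 LOAD — after: cnt=6, r=6 — load
T0 CAS — after: cnt=7, r=6 — ok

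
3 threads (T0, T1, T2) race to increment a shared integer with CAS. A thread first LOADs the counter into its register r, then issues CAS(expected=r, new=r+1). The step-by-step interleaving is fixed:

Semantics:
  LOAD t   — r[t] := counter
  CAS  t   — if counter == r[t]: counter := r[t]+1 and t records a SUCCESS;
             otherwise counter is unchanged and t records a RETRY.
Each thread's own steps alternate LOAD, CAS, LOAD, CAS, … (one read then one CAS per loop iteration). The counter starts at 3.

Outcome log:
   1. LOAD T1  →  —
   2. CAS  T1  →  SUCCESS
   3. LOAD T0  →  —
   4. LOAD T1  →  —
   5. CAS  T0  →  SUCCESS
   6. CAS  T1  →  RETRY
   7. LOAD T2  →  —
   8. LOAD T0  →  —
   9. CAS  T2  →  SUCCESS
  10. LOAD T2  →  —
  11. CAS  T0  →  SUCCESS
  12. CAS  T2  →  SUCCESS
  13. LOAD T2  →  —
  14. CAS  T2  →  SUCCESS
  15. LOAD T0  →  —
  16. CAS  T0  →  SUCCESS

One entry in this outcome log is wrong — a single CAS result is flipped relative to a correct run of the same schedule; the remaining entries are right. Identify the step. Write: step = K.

step = 11

Reference trace:
[1] T1.load  rd  (counter 3, T1.r 3)
[2] T1.cas  hit  (counter 4, T1.r 3)
[3] T0.load  rd  (counter 4, T0.r 4)
[4] T1.load  rd  (counter 4, T1.r 4)
[5] T0.cas  hit  (counter 5, T0.r 4)
[6] T1.cas  miss  (counter 5, T1.r 4)
[7] T2.load  rd  (counter 5, T2.r 5)
[8] T0.load  rd  (counter 5, T0.r 5)
[9] T2.cas  hit  (counter 6, T2.r 5)
[10] T2.load  rd  (counter 6, T2.r 6)
[11] T0.cas  miss  (counter 6, T0.r 5)
[12] T2.cas  hit  (counter 7, T2.r 6)
[13] T2.load  rd  (counter 7, T2.r 7)
[14] T2.cas  hit  (counter 8, T2.r 7)
[15] T0.load  rd  (counter 8, T0.r 8)
[16] T0.cas  hit  (counter 9, T0.r 8)
Log disagrees first at step 11.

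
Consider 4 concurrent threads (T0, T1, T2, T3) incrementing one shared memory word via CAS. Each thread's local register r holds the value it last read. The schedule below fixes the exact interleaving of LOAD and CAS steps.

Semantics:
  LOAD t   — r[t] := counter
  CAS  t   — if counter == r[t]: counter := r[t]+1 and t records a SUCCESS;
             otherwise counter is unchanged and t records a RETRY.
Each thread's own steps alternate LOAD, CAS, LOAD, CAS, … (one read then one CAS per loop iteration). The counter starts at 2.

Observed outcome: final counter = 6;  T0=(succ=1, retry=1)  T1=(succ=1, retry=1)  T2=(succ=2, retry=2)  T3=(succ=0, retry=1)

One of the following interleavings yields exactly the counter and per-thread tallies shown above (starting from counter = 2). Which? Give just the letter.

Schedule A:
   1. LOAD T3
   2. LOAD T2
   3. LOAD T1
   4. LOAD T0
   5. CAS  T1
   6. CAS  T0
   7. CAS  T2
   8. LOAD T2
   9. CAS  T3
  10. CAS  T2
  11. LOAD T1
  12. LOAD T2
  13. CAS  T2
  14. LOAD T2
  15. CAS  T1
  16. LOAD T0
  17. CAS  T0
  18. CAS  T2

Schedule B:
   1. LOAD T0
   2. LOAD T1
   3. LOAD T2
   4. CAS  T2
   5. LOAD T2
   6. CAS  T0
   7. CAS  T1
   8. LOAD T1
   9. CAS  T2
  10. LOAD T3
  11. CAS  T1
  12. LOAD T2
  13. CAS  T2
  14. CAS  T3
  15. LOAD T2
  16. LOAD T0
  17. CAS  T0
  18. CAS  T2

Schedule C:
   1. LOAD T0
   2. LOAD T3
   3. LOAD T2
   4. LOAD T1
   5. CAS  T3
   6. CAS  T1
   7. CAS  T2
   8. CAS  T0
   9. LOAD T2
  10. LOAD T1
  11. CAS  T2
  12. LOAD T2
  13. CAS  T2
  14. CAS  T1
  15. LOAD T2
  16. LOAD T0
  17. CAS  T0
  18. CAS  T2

Run A:
   1) LOAD T3:  M=2  r_T3=2
   2) LOAD T2:  M=2  r_T2=2
   3) LOAD T1:  M=2  r_T1=2
   4) LOAD T0:  M=2  r_T0=2
   5) CAS  T1:  M=3  r_T1=2 ✓
   6) CAS  T0:  M=3  r_T0=2 ✗
   7) CAS  T2:  M=3  r_T2=2 ✗
   8) LOAD T2:  M=3  r_T2=3
   9) CAS  T3:  M=3  r_T3=2 ✗
  10) CAS  T2:  M=4  r_T2=3 ✓
  11) LOAD T1:  M=4  r_T1=4
  12) LOAD T2:  M=4  r_T2=4
  13) CAS  T2:  M=5  r_T2=4 ✓
  14) LOAD T2:  M=5  r_T2=5
  15) CAS  T1:  M=5  r_T1=4 ✗
  16) LOAD T0:  M=5  r_T0=5
  17) CAS  T0:  M=6  r_T0=5 ✓
  18) CAS  T2:  M=6  r_T2=5 ✗

A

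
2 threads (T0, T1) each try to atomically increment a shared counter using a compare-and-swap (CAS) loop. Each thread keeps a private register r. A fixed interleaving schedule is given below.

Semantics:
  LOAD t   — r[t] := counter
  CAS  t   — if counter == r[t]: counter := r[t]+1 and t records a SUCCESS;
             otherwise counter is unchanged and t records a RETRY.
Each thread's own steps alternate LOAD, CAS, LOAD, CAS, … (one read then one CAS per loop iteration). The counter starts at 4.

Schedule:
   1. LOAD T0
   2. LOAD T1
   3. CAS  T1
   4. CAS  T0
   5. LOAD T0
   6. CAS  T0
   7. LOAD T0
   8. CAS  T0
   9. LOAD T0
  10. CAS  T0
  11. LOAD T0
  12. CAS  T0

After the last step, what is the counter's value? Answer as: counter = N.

counter = 9

[1] T0.load  rd  (counter 4, T0.r 4)
[2] T1.load  rd  (counter 4, T1.r 4)
[3] T1.cas  hit  (counter 5, T1.r 4)
[4] T0.cas  miss  (counter 5, T0.r 4)
[5] T0.load  rd  (counter 5, T0.r 5)
[6] T0.cas  hit  (counter 6, T0.r 5)
[7] T0.load  rd  (counter 6, T0.r 6)
[8] T0.cas  hit  (counter 7, T0.r 6)
[9] T0.load  rd  (counter 7, T0.r 7)
[10] T0.cas  hit  (counter 8, T0.r 7)
[11] T0.load  rd  (counter 8, T0.r 8)
[12] T0.cas  hit  (counter 9, T0.r 8)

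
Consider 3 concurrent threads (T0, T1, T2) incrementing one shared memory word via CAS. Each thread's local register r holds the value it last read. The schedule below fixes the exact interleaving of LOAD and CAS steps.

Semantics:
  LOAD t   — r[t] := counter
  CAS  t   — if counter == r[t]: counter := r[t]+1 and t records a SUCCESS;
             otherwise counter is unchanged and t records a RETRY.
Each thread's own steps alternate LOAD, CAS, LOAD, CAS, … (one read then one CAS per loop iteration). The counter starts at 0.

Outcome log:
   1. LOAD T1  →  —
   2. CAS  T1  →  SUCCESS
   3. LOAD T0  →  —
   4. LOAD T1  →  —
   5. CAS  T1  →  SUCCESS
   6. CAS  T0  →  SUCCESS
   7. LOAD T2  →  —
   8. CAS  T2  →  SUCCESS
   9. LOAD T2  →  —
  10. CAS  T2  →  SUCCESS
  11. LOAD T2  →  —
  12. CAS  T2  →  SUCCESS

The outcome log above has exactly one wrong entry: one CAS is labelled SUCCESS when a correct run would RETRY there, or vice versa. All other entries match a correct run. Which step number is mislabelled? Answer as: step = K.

Re-executing:
   1) LOAD T1:  M=0  r_T1=0
   2) CAS  T1:  M=1  r_T1=0 ✓
   3) LOAD T0:  M=1  r_T0=1
   4) LOAD T1:  M=1  r_T1=1
   5) CAS  T1:  M=2  r_T1=1 ✓
   6) CAS  T0:  M=2  r_T0=1 ✗
   7) LOAD T2:  M=2  r_T2=2
   8) CAS  T2:  M=3  r_T2=2 ✓
   9) LOAD T2:  M=3  r_T2=3
  10) CAS  T2:  M=4  r_T2=3 ✓
  11) LOAD T2:  M=4  r_T2=4
  12) CAS  T2:  M=5  r_T2=4 ✓
Mismatch at 6.

step = 6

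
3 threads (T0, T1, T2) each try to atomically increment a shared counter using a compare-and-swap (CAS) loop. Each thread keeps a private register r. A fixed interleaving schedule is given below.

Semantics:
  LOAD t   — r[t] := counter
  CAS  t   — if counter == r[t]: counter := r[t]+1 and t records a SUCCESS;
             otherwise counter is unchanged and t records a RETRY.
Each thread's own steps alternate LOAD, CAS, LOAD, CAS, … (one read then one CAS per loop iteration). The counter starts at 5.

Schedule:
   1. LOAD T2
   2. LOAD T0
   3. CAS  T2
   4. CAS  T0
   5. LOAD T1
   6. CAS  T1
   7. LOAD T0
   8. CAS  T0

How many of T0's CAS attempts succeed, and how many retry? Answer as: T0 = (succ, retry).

T0 = (1, 1)

1. LOAD T2 → mem=5 r[T2]=5 [LOAD]
2. LOAD T0 → mem=5 r[T0]=5 [LOAD]
3. CAS T2 → mem=6 r[T2]=5 [OK]
4. CAS T0 → mem=6 r[T0]=5 [RETRY]
5. LOAD T1 → mem=6 r[T1]=6 [LOAD]
6. CAS T1 → mem=7 r[T1]=6 [OK]
7. LOAD T0 → mem=7 r[T0]=7 [LOAD]
8. CAS T0 → mem=8 r[T0]=7 [OK]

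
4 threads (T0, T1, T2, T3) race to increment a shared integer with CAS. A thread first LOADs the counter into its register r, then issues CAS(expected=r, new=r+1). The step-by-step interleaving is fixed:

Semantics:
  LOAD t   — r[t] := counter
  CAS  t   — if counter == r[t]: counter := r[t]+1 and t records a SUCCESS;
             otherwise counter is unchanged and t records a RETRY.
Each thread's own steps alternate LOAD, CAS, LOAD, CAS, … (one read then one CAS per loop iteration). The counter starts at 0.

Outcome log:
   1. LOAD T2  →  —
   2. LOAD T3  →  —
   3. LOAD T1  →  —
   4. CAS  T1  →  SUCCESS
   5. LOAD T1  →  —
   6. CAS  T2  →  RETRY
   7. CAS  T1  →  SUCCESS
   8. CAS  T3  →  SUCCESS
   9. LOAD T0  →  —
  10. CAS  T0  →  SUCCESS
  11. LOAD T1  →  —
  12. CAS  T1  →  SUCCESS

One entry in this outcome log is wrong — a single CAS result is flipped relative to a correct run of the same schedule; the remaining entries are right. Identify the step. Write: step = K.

Correct run:
T2 LOAD — after: cnt=0, r=0 — load
T3 LOAD — after: cnt=0, r=0 — load
T1 LOAD — after: cnt=0, r=0 — load
T1 CAS — after: cnt=1, r=0 — ok
T1 LOAD — after: cnt=1, r=1 — load
T2 CAS — after: cnt=1, r=0 — retry
T1 CAS — after: cnt=2, r=1 — ok
T3 CAS — after: cnt=2, r=0 — retry
T0 LOAD — after: cnt=2, r=2 — load
T0 CAS — after: cnt=3, r=2 — ok
T1 LOAD — after: cnt=3, r=3 — load
T1 CAS — after: cnt=4, r=3 — ok
Mismatch at 8.

step = 8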